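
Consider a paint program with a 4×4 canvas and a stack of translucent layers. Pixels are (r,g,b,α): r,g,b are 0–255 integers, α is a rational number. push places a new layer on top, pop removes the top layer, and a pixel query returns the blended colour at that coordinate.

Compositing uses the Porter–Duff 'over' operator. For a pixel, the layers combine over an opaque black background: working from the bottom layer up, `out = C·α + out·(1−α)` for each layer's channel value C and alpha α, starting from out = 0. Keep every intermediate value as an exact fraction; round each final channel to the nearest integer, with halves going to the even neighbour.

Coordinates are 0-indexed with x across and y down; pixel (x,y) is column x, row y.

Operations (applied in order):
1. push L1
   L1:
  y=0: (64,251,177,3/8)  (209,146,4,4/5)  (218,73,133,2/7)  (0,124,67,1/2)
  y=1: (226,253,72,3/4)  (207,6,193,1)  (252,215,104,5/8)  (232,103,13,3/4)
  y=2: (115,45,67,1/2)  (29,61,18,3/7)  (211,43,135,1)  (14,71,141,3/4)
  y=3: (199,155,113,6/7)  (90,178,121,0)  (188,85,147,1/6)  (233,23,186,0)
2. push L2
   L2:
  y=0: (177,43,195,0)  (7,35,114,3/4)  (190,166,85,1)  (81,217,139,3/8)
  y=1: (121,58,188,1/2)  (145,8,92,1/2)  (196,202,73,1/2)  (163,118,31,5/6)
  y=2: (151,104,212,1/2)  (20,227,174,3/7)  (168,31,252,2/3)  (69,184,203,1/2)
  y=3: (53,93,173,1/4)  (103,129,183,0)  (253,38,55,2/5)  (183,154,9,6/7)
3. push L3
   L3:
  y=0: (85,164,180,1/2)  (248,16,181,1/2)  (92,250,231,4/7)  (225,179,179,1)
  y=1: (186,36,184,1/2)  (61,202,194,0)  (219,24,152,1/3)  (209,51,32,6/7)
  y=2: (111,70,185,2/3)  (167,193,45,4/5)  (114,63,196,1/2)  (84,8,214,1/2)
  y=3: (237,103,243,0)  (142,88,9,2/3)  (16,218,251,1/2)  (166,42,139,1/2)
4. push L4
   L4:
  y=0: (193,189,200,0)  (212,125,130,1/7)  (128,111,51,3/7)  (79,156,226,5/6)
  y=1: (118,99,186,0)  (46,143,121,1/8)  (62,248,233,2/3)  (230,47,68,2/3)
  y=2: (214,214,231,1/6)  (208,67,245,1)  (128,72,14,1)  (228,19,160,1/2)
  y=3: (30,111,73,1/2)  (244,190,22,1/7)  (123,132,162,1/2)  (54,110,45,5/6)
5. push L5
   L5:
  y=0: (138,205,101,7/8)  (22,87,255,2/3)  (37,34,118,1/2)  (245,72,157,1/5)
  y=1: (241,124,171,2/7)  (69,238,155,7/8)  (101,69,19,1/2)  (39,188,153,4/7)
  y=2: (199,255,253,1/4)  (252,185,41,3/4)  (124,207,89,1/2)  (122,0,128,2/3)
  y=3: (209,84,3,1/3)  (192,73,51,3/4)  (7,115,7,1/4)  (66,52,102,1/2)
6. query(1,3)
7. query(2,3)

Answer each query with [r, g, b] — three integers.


at x=1,y=3 over L1,L2,L3,L4,L5:
after L1 α=0: [0, 0, 0]
after L2 α=0: [0, 0, 0]
after L3 α=2/3: [284/3, 176/3, 6]
after L4 α=1/7: [116, 542/7, 58/7]
after L5 α=3/4: [173, 2075/28, 1129/28]
rounded: [173, 74, 40]

query (2,3) [L1,L2,L3,L4,L5] — begin 0,0,0
+L1 (α=1/6) → [94/3, 85/6, 49/2]
+L2 (α=2/5) → [120, 237/10, 367/10]
+L3 (α=1/2) → [68, 2417/20, 2877/20]
+L4 (α=1/2) → [191/2, 5057/40, 6117/40]
+L5 (α=1/4) → [587/8, 19771/160, 18631/160]
rounded: [73, 124, 116]


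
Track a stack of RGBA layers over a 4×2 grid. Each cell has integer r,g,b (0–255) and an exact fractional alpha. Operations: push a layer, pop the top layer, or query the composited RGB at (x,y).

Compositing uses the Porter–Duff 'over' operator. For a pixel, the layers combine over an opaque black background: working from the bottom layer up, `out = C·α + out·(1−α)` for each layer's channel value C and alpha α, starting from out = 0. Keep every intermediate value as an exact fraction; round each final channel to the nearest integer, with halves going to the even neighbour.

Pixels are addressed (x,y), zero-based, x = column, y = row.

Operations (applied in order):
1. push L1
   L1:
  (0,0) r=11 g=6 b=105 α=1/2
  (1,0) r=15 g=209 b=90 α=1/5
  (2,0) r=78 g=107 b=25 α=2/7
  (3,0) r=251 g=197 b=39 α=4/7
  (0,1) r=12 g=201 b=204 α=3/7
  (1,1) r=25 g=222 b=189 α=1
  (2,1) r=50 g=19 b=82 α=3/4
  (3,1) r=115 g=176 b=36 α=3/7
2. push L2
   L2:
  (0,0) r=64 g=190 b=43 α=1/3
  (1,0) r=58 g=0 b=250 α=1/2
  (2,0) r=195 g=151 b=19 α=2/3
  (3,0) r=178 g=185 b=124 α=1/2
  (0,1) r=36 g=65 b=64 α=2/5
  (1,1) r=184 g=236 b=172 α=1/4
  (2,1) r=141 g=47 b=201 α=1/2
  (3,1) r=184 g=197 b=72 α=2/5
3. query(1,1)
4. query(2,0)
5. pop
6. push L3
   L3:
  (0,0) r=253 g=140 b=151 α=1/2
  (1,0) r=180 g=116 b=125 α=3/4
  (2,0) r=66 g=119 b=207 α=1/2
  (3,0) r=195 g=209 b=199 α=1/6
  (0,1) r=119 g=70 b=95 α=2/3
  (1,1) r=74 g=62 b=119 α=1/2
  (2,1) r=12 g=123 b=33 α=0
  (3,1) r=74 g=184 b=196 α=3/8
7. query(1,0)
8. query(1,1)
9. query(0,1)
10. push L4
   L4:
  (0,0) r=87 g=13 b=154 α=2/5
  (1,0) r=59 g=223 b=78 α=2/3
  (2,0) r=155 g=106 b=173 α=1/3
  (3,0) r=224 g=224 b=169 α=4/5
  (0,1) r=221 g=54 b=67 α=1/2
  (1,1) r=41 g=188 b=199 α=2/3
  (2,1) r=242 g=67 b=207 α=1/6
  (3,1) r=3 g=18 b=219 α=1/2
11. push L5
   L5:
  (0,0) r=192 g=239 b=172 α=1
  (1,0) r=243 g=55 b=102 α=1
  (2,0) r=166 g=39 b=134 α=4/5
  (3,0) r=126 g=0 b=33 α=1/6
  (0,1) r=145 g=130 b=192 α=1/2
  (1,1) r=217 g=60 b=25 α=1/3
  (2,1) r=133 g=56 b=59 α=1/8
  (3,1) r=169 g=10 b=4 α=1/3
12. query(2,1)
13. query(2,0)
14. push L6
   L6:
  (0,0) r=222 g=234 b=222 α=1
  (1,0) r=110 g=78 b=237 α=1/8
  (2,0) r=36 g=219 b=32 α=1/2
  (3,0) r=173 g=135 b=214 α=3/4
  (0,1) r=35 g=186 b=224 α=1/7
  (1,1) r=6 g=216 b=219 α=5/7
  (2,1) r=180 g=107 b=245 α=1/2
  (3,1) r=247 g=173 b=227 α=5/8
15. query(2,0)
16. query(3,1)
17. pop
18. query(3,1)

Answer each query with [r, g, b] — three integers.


(1,1) stack=L1,L2; from [0,0,0]:
after L1 α=1: [25, 222, 189]
after L2 α=1/4: [259/4, 451/2, 739/4]
= [65, 226, 185]

query (2,0) [L1,L2] — begin 0,0,0
L1 α=2/7: [156/7, 214/7, 50/7]
L2 α=2/3: [962/7, 776/7, 316/21]
rounded: [137, 111, 15]

at x=1,y=0 over L1,L3:
after L1 α=1/5: [3, 209/5, 18]
after L3 α=3/4: [543/4, 1949/20, 393/4]
= [136, 97, 98]

(1,1) stack=L1,L3; from [0,0,0]:
after L1 α=1: [25, 222, 189]
after L3 α=1/2: [99/2, 142, 154]
rounded: [50, 142, 154]

query (0,1) [L1,L3] — begin 0,0,0
L1 α=3/7: [36/7, 603/7, 612/7]
L3 α=2/3: [1702/21, 1583/21, 1942/21]
rounded: [81, 75, 92]

query (2,1) [L1,L3,L4,L5] — begin 0,0,0
+L1 (α=3/4) → [75/2, 57/4, 123/2]
+L3 (α=0) → [75/2, 57/4, 123/2]
+L4 (α=1/6) → [859/12, 553/24, 343/4]
+L5 (α=1/8) → [7609/96, 5215/192, 2637/32]
rounded: [79, 27, 82]

query (2,0) [L1,L3,L4,L5] — begin 0,0,0
+L1 (α=2/7) → [156/7, 214/7, 50/7]
+L3 (α=1/2) → [309/7, 1047/14, 1499/14]
+L4 (α=1/3) → [1703/21, 1789/21, 2710/21]
+L5 (α=4/5) → [15647/105, 1013/21, 13966/105]
rounded: [149, 48, 133]

(2,0) stack=L1,L3,L4,L5,L6; from [0,0,0]:
after L1 α=2/7: [156/7, 214/7, 50/7]
after L3 α=1/2: [309/7, 1047/14, 1499/14]
after L4 α=1/3: [1703/21, 1789/21, 2710/21]
after L5 α=4/5: [15647/105, 1013/21, 13966/105]
after L6 α=1/2: [19427/210, 2806/21, 8663/105]
→ [93, 134, 83]

query (3,1) [L1,L3,L4,L5,L6] — begin 0,0,0
+L1 (α=3/7) → [345/7, 528/7, 108/7]
+L3 (α=3/8) → [3279/56, 813/7, 582/7]
+L4 (α=1/2) → [3447/112, 939/14, 2115/14]
+L5 (α=1/3) → [12911/168, 1009/21, 2143/21]
+L6 (α=5/8) → [82071/448, 883/7, 1261/7]
→ [183, 126, 180]

(3,1) stack=L1,L3,L4,L5; from [0,0,0]:
+L1 (α=3/7) → [345/7, 528/7, 108/7]
+L3 (α=3/8) → [3279/56, 813/7, 582/7]
+L4 (α=1/2) → [3447/112, 939/14, 2115/14]
+L5 (α=1/3) → [12911/168, 1009/21, 2143/21]
= [77, 48, 102]


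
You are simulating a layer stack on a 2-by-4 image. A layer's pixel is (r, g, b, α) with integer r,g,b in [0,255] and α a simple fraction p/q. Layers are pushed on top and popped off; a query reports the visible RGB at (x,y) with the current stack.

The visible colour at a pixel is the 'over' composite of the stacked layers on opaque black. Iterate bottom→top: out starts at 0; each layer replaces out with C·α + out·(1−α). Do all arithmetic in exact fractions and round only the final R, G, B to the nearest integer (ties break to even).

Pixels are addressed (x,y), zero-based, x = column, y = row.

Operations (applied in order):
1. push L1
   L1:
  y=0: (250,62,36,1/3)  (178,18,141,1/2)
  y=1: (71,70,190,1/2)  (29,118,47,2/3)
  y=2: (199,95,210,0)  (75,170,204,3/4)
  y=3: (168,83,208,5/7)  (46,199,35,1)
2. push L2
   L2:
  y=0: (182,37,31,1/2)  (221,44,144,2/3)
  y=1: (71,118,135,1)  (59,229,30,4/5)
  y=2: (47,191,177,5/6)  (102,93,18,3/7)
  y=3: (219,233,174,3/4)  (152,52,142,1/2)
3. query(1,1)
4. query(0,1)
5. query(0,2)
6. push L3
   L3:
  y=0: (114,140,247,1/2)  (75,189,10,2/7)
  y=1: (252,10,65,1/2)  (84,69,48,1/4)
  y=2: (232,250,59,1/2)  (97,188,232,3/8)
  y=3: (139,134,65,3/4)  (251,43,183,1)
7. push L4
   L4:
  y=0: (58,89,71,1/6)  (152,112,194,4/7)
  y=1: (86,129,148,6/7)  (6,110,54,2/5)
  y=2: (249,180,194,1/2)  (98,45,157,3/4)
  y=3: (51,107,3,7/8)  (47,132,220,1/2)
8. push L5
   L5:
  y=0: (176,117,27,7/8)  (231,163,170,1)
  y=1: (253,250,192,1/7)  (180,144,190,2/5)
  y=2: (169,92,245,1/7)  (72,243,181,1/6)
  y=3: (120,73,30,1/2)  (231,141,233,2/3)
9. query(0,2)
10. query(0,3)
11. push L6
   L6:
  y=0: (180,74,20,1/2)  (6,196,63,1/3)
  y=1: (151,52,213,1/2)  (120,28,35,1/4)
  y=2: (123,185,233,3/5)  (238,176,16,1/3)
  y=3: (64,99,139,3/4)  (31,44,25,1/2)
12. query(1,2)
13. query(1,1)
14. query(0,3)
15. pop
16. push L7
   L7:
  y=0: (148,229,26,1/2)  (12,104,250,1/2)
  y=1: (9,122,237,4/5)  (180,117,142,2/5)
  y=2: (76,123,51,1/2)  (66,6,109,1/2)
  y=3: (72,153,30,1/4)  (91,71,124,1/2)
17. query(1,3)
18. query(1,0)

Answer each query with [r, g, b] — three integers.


(1,1) stack=L1,L2; from [0,0,0]:
after L1 α=2/3: [58/3, 236/3, 94/3]
after L2 α=4/5: [766/15, 2984/15, 454/15]
rounded: [51, 199, 30]

query (0,1) [L1,L2] — begin 0,0,0
after L1 α=1/2: [71/2, 35, 95]
after L2 α=1: [71, 118, 135]
→ [71, 118, 135]

query (0,2) [L1,L2] — begin 0,0,0
+L1 (α=0) → [0, 0, 0]
+L2 (α=5/6) → [235/6, 955/6, 295/2]
= [39, 159, 148]

at x=0,y=2 over L1,L2,L3,L4,L5:
+L1 (α=0) → [0, 0, 0]
+L2 (α=5/6) → [235/6, 955/6, 295/2]
+L3 (α=1/2) → [1627/12, 2455/12, 413/4]
+L4 (α=1/2) → [4615/24, 4615/24, 1189/8]
+L5 (α=1/7) → [5291/28, 4983/28, 4547/28]
rounded: [189, 178, 162]

(0,3) stack=L1,L2,L3,L4,L5; from [0,0,0]:
+L1 (α=5/7) → [120, 415/7, 1040/7]
+L2 (α=3/4) → [777/4, 1327/7, 2347/14]
+L3 (α=3/4) → [2445/16, 4141/28, 5077/56]
+L4 (α=7/8) → [8157/128, 25113/224, 6253/448]
+L5 (α=1/2) → [23517/256, 41465/448, 19693/896]
rounded: [92, 93, 22]

query (1,2) [L1,L2,L3,L4,L5,L6] — begin 0,0,0
+L1 (α=3/4) → [225/4, 255/2, 153]
+L2 (α=3/7) → [531/7, 789/7, 666/7]
+L3 (α=3/8) → [1173/14, 7893/56, 4101/28]
+L4 (α=3/4) → [5289/56, 15453/224, 17289/112]
+L5 (α=1/6) → [10159/112, 43899/448, 106717/672]
+L6 (α=1/3) → [7829/56, 83323/672, 112093/1008]
rounded: [140, 124, 111]

(1,1) stack=L1,L2,L3,L4,L5,L6; from [0,0,0]:
after L1 α=2/3: [58/3, 236/3, 94/3]
after L2 α=4/5: [766/15, 2984/15, 454/15]
after L3 α=1/4: [593/10, 3329/20, 347/10]
after L4 α=2/5: [1899/50, 14387/100, 2121/50]
after L5 α=2/5: [23697/250, 71961/500, 25363/250]
after L6 α=1/4: [101091/1000, 229883/2000, 84839/1000]
= [101, 115, 85]

query (0,3) [L1,L2,L3,L4,L5,L6] — begin 0,0,0
after L1 α=5/7: [120, 415/7, 1040/7]
after L2 α=3/4: [777/4, 1327/7, 2347/14]
after L3 α=3/4: [2445/16, 4141/28, 5077/56]
after L4 α=7/8: [8157/128, 25113/224, 6253/448]
after L5 α=1/2: [23517/256, 41465/448, 19693/896]
after L6 α=3/4: [72669/1024, 174521/1792, 393325/3584]
rounded: [71, 97, 110]

(1,3) stack=L1,L2,L3,L4,L5,L7; from [0,0,0]:
L1 α=1: [46, 199, 35]
L2 α=1/2: [99, 251/2, 177/2]
L3 α=1: [251, 43, 183]
L4 α=1/2: [149, 175/2, 403/2]
L5 α=2/3: [611/3, 739/6, 445/2]
L7 α=1/2: [442/3, 1165/12, 693/4]
→ [147, 97, 173]

query (1,0) [L1,L2,L3,L4,L5,L7] — begin 0,0,0
L1 α=1/2: [89, 9, 141/2]
L2 α=2/3: [177, 97/3, 239/2]
L3 α=2/7: [1035/7, 1619/21, 1235/14]
L4 α=4/7: [7361/49, 4755/49, 14569/98]
L5 α=1: [231, 163, 170]
L7 α=1/2: [243/2, 267/2, 210]
= [122, 134, 210]


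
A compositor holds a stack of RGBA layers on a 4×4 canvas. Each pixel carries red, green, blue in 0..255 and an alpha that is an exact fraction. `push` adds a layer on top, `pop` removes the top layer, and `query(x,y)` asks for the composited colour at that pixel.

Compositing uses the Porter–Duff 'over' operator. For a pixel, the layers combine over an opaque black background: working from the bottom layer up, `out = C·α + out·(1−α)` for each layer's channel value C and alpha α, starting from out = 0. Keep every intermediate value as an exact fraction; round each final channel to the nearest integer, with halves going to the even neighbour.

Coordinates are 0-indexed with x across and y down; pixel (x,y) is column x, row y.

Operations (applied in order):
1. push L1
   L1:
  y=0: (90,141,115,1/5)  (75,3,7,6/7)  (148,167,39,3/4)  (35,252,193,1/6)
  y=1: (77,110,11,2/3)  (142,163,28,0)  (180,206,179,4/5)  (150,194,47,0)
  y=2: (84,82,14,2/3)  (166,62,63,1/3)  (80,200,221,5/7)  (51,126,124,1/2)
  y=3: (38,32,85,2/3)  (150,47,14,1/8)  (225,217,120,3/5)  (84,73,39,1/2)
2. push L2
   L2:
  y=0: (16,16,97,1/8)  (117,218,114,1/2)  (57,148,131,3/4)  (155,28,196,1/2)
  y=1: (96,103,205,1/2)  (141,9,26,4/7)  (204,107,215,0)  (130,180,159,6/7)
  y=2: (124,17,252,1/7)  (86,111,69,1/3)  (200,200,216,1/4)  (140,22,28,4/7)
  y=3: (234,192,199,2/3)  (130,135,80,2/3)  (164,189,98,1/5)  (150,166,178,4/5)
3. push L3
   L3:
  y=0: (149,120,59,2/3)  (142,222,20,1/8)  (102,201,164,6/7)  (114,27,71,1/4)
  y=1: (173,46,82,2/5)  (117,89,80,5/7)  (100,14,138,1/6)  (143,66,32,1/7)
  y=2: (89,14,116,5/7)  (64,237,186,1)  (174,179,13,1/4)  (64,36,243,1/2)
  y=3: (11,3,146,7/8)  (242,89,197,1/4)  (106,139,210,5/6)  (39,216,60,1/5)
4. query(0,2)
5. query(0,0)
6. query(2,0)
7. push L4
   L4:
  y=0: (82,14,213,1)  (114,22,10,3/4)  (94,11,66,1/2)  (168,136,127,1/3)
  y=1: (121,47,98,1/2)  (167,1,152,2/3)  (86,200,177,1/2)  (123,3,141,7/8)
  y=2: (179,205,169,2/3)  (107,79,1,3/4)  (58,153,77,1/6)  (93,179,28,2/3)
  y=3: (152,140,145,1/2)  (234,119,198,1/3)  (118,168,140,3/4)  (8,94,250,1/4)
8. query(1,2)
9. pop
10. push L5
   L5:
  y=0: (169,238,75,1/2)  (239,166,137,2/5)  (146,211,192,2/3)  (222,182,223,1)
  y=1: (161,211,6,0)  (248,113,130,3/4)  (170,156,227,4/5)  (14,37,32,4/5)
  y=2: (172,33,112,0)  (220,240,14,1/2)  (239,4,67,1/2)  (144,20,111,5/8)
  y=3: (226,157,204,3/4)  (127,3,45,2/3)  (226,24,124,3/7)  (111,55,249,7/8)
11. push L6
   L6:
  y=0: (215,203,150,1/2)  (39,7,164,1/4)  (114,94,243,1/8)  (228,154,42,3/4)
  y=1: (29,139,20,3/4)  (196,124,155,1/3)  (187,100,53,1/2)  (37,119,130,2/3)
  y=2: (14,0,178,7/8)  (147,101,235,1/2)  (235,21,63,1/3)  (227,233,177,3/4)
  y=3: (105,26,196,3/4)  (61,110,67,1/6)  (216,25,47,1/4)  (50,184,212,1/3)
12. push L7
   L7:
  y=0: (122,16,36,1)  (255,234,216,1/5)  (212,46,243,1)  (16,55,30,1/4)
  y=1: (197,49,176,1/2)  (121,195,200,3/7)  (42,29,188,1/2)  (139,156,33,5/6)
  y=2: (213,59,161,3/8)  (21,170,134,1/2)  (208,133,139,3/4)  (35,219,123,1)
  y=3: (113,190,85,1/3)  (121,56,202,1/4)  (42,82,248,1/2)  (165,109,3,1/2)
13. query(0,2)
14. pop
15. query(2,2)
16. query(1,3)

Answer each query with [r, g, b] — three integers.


(0,2) stack=L1,L2,L3; from [0,0,0]:
L1 α=2/3: [56, 164/3, 28/3]
L2 α=1/7: [460/7, 345/7, 44]
L3 α=5/7: [4035/49, 1180/49, 668/7]
→ [82, 24, 95]

(0,0) stack=L1,L2,L3; from [0,0,0]:
+L1 (α=1/5) → [18, 141/5, 23]
+L2 (α=1/8) → [71/4, 1067/40, 129/4]
+L3 (α=2/3) → [421/4, 10667/120, 601/12]
= [105, 89, 50]

query (2,0) [L1,L2,L3] — begin 0,0,0
L1 α=3/4: [111, 501/4, 117/4]
L2 α=3/4: [141/2, 2277/16, 1689/16]
L3 α=6/7: [195/2, 21573/112, 17433/112]
rounded: [98, 193, 156]

query (1,2) [L1,L2,L3,L4] — begin 0,0,0
+L1 (α=1/3) → [166/3, 62/3, 21]
+L2 (α=1/3) → [590/9, 457/9, 37]
+L3 (α=1) → [64, 237, 186]
+L4 (α=3/4) → [385/4, 237/2, 189/4]
→ [96, 118, 47]

(0,2) stack=L1,L2,L3,L5,L6,L7; from [0,0,0]:
L1 α=2/3: [56, 164/3, 28/3]
L2 α=1/7: [460/7, 345/7, 44]
L3 α=5/7: [4035/49, 1180/49, 668/7]
L5 α=0: [4035/49, 1180/49, 668/7]
L6 α=7/8: [8837/392, 295/98, 4695/28]
L7 α=3/8: [294673/3136, 18821/784, 36999/224]
rounded: [94, 24, 165]

at x=2,y=2 over L1,L2,L3,L5,L6:
after L1 α=5/7: [400/7, 1000/7, 1105/7]
after L2 α=1/4: [650/7, 1100/7, 4827/28]
after L3 α=1/4: [792/7, 4553/28, 14845/112]
after L5 α=1/2: [2465/14, 4665/56, 22349/224]
after L6 α=1/3: [1370/7, 1751/28, 29405/336]
→ [196, 63, 88]

query (1,3) [L1,L2,L3,L5,L6] — begin 0,0,0
L1 α=1/8: [75/4, 47/8, 7/4]
L2 α=2/3: [1115/12, 2207/24, 647/12]
L3 α=1/4: [2083/16, 2919/32, 1435/16]
L5 α=2/3: [2049/16, 1037/32, 2875/48]
L6 α=1/6: [11221/96, 8705/192, 17591/288]
= [117, 45, 61]


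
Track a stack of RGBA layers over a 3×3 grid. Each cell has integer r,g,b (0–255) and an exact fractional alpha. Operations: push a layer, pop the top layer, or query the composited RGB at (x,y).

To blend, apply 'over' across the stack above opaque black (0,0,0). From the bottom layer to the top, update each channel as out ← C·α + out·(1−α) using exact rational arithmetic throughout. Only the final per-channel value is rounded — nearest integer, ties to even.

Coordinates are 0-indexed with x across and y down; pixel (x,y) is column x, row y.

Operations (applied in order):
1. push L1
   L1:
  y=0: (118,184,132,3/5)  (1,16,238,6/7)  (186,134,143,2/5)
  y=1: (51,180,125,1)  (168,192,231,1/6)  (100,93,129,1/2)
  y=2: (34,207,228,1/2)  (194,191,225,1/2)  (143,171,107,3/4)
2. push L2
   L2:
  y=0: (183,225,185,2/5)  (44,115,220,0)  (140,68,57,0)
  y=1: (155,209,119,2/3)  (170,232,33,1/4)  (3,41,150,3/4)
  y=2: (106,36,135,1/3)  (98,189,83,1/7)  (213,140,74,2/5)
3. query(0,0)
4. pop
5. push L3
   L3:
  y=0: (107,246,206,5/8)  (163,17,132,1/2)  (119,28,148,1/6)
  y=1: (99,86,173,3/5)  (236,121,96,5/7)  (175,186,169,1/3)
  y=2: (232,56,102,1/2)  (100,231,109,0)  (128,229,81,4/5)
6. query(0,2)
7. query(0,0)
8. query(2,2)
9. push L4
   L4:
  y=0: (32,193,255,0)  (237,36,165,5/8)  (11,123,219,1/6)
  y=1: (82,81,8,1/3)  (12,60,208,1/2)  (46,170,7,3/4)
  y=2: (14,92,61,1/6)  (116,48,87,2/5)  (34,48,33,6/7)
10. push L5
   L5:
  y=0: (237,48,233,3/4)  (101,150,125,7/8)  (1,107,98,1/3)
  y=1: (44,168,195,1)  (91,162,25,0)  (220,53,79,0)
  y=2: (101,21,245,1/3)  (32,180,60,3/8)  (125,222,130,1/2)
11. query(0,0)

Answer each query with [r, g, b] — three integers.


query (0,0) [L1,L2] — begin 0,0,0
+L1 (α=3/5) → [354/5, 552/5, 396/5]
+L2 (α=2/5) → [2892/25, 3906/25, 3038/25]
→ [116, 156, 122]

(0,2) stack=L1,L3; from [0,0,0]:
after L1 α=1/2: [17, 207/2, 114]
after L3 α=1/2: [249/2, 319/4, 108]
= [124, 80, 108]

query (0,0) [L1,L3] — begin 0,0,0
after L1 α=3/5: [354/5, 552/5, 396/5]
after L3 α=5/8: [3737/40, 3903/20, 3169/20]
rounded: [93, 195, 158]

(2,2) stack=L1,L3; from [0,0,0]:
+L1 (α=3/4) → [429/4, 513/4, 321/4]
+L3 (α=4/5) → [2477/20, 4177/20, 1617/20]
rounded: [124, 209, 81]

(0,0) stack=L1,L3,L4,L5; from [0,0,0]:
+L1 (α=3/5) → [354/5, 552/5, 396/5]
+L3 (α=5/8) → [3737/40, 3903/20, 3169/20]
+L4 (α=0) → [3737/40, 3903/20, 3169/20]
+L5 (α=3/4) → [32177/160, 6783/80, 17149/80]
= [201, 85, 214]


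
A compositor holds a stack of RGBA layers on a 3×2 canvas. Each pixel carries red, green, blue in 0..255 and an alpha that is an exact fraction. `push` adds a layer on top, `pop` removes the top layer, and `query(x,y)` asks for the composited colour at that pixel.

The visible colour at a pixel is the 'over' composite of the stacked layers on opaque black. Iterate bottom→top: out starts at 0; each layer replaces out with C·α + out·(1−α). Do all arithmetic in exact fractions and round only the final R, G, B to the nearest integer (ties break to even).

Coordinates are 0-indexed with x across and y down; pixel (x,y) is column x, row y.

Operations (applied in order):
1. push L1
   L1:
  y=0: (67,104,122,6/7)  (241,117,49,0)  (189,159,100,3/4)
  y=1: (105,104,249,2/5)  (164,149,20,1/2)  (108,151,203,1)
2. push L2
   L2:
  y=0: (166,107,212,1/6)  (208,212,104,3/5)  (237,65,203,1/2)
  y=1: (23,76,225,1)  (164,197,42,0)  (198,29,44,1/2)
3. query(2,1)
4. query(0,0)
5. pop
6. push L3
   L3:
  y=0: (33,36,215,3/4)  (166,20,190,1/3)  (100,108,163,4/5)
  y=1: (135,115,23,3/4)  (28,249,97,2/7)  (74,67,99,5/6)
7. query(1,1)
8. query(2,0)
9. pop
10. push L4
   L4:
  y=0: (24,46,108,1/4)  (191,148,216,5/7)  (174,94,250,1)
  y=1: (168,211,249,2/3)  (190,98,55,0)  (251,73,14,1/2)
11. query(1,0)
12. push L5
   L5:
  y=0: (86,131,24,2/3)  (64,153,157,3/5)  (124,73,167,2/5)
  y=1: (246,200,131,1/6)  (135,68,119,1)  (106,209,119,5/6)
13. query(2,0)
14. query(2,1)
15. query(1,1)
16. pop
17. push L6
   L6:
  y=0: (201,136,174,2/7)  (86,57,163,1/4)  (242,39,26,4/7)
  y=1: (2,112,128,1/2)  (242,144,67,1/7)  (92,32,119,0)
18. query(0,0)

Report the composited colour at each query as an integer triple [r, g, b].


query (2,1) [L1,L2] — begin 0,0,0
+L1 (α=1) → [108, 151, 203]
+L2 (α=1/2) → [153, 90, 247/2]
→ [153, 90, 124]

(0,0) stack=L1,L2; from [0,0,0]:
L1 α=6/7: [402/7, 624/7, 732/7]
L2 α=1/6: [1586/21, 3869/42, 2572/21]
→ [76, 92, 122]

at x=1,y=1 over L1,L3:
+L1 (α=1/2) → [82, 149/2, 10]
+L3 (α=2/7) → [466/7, 1741/14, 244/7]
rounded: [67, 124, 35]

at x=2,y=0 over L1,L3:
after L1 α=3/4: [567/4, 477/4, 75]
after L3 α=4/5: [2167/20, 441/4, 727/5]
→ [108, 110, 145]

at x=1,y=0 over L1,L4:
after L1 α=0: [0, 0, 0]
after L4 α=5/7: [955/7, 740/7, 1080/7]
rounded: [136, 106, 154]

at x=2,y=0 over L1,L4,L5:
+L1 (α=3/4) → [567/4, 477/4, 75]
+L4 (α=1) → [174, 94, 250]
+L5 (α=2/5) → [154, 428/5, 1084/5]
= [154, 86, 217]

query (2,1) [L1,L4,L5] — begin 0,0,0
after L1 α=1: [108, 151, 203]
after L4 α=1/2: [359/2, 112, 217/2]
after L5 α=5/6: [473/4, 1157/6, 469/4]
→ [118, 193, 117]

at x=1,y=1 over L1,L4,L5:
after L1 α=1/2: [82, 149/2, 10]
after L4 α=0: [82, 149/2, 10]
after L5 α=1: [135, 68, 119]
= [135, 68, 119]

query (0,0) [L1,L4,L6] — begin 0,0,0
+L1 (α=6/7) → [402/7, 624/7, 732/7]
+L4 (α=1/4) → [687/14, 1097/14, 738/7]
+L6 (α=2/7) → [9063/98, 9293/98, 6126/49]
rounded: [92, 95, 125]


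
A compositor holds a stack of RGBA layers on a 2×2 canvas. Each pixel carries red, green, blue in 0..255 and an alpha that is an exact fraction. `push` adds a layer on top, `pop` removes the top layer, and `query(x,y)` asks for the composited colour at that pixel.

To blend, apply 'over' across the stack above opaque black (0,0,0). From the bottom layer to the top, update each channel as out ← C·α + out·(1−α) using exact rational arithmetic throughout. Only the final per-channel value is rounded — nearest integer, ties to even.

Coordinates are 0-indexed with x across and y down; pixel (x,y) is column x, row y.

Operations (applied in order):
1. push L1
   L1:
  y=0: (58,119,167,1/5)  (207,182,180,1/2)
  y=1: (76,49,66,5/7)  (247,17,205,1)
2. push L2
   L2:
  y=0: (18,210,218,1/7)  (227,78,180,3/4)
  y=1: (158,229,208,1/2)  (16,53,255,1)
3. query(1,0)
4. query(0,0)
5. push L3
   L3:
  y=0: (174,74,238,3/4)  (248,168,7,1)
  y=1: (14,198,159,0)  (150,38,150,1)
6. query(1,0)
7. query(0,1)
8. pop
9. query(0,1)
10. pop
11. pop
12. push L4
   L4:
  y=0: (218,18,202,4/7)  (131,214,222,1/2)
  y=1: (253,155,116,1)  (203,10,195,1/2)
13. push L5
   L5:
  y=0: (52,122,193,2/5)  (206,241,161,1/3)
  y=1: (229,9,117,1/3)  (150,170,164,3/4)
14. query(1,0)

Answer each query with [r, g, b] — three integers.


at x=1,y=0 over L1,L2:
+L1 (α=1/2) → [207/2, 91, 90]
+L2 (α=3/4) → [1569/8, 325/4, 315/2]
rounded: [196, 81, 158]

query (0,0) [L1,L2] — begin 0,0,0
L1 α=1/5: [58/5, 119/5, 167/5]
L2 α=1/7: [438/35, 252/5, 2092/35]
rounded: [13, 50, 60]

at x=1,y=0 over L1,L2,L3:
+L1 (α=1/2) → [207/2, 91, 90]
+L2 (α=3/4) → [1569/8, 325/4, 315/2]
+L3 (α=1) → [248, 168, 7]
= [248, 168, 7]

query (0,1) [L1,L2,L3] — begin 0,0,0
+L1 (α=5/7) → [380/7, 35, 330/7]
+L2 (α=1/2) → [743/7, 132, 893/7]
+L3 (α=0) → [743/7, 132, 893/7]
→ [106, 132, 128]

query (0,1) [L1,L2] — begin 0,0,0
after L1 α=5/7: [380/7, 35, 330/7]
after L2 α=1/2: [743/7, 132, 893/7]
= [106, 132, 128]

at x=1,y=0 over L4,L5:
+L4 (α=1/2) → [131/2, 107, 111]
+L5 (α=1/3) → [337/3, 455/3, 383/3]
→ [112, 152, 128]


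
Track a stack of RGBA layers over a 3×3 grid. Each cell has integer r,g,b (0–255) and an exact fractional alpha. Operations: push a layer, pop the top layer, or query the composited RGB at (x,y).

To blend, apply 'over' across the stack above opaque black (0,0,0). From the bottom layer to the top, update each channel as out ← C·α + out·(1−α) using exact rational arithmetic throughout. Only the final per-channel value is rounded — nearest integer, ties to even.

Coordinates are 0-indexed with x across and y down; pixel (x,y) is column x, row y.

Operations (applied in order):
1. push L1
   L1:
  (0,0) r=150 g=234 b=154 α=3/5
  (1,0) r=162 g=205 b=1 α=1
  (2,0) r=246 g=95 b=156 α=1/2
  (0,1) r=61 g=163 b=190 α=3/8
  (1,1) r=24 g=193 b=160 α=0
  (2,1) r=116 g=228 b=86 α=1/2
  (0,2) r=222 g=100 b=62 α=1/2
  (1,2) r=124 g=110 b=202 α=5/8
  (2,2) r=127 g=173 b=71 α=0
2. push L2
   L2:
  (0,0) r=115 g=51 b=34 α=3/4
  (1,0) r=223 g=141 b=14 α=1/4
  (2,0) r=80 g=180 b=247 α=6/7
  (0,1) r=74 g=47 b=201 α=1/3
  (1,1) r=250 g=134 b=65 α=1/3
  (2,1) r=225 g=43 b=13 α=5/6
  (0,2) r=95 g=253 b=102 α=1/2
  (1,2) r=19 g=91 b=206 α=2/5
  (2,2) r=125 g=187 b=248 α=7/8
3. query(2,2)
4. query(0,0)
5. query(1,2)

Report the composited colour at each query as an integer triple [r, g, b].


(2,2) stack=L1,L2; from [0,0,0]:
+L1 (α=0) → [0, 0, 0]
+L2 (α=7/8) → [875/8, 1309/8, 217]
rounded: [109, 164, 217]

query (0,0) [L1,L2] — begin 0,0,0
after L1 α=3/5: [90, 702/5, 462/5]
after L2 α=3/4: [435/4, 1467/20, 243/5]
→ [109, 73, 49]

query (1,2) [L1,L2] — begin 0,0,0
L1 α=5/8: [155/2, 275/4, 505/4]
L2 α=2/5: [541/10, 1553/20, 3163/20]
rounded: [54, 78, 158]


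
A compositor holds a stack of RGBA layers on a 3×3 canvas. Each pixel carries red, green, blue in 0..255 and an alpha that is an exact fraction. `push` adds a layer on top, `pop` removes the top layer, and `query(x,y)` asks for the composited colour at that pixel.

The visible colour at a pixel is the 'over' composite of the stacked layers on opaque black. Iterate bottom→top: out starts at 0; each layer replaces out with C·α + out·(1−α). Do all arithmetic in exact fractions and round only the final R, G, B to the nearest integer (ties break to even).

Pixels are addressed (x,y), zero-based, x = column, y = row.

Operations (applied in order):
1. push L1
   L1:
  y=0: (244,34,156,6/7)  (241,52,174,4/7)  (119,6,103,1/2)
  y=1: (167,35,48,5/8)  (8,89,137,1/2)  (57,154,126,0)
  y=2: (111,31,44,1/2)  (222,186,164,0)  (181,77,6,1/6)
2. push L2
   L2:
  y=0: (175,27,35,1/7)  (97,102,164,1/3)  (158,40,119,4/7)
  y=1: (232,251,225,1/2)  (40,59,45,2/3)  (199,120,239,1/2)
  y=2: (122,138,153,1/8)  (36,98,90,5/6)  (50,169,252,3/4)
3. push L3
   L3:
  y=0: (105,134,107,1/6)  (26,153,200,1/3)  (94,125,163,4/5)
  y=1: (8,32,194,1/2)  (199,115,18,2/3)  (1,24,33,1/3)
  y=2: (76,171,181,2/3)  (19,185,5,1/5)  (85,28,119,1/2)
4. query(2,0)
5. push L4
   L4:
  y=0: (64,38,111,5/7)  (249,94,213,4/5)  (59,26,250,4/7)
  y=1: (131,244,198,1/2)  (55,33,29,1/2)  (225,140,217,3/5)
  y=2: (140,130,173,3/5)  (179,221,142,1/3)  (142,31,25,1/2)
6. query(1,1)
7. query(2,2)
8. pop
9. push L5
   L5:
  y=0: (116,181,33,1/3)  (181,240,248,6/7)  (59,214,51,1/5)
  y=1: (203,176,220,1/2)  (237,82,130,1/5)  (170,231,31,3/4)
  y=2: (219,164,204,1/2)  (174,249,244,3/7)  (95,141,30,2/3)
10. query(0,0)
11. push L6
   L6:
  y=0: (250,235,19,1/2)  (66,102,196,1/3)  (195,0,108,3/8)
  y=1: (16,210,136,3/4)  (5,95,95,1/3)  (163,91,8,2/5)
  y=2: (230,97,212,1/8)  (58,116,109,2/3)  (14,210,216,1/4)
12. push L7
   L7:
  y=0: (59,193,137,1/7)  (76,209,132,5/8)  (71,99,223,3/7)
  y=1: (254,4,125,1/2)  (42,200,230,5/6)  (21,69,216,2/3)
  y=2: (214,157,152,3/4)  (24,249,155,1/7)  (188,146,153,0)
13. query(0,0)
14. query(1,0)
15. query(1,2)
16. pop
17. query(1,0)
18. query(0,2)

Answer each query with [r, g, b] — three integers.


at x=2,y=0 over L1,L2,L3:
L1 α=1/2: [119/2, 3, 103/2]
L2 α=4/7: [1621/14, 169/7, 1261/14]
L3 α=4/5: [1377/14, 3669/35, 10389/70]
→ [98, 105, 148]

query (1,1) [L1,L2,L3,L4] — begin 0,0,0
L1 α=1/2: [4, 89/2, 137/2]
L2 α=2/3: [28, 325/6, 317/6]
L3 α=2/3: [142, 1705/18, 533/18]
L4 α=1/2: [197/2, 2299/36, 1055/36]
→ [98, 64, 29]

(2,2) stack=L1,L2,L3,L4; from [0,0,0]:
L1 α=1/6: [181/6, 77/6, 1]
L2 α=3/4: [1081/24, 3119/24, 757/4]
L3 α=1/2: [3121/48, 3791/48, 1233/8]
L4 α=1/2: [9937/96, 5279/96, 1433/16]
= [104, 55, 90]

at x=0,y=0 over L1,L2,L3,L5:
+L1 (α=6/7) → [1464/7, 204/7, 936/7]
+L2 (α=1/7) → [10009/49, 1413/49, 5861/49]
+L3 (α=1/6) → [27595/147, 13631/294, 5758/49]
+L5 (α=1/3) → [72242/441, 40238/441, 13133/147]
→ [164, 91, 89]

query (0,0) [L1,L2,L3,L5,L6,L7] — begin 0,0,0
L1 α=6/7: [1464/7, 204/7, 936/7]
L2 α=1/7: [10009/49, 1413/49, 5861/49]
L3 α=1/6: [27595/147, 13631/294, 5758/49]
L5 α=1/3: [72242/441, 40238/441, 13133/147]
L6 α=1/2: [91246/441, 143873/882, 7963/147]
L7 α=1/7: [191165/1029, 172244/1029, 22639/343]
→ [186, 167, 66]

(1,0) stack=L1,L2,L3,L5,L6,L7; from [0,0,0]:
L1 α=4/7: [964/7, 208/7, 696/7]
L2 α=1/3: [869/7, 1130/21, 2540/21]
L3 α=1/3: [640/7, 5473/63, 9280/63]
L5 α=6/7: [8242/49, 96193/441, 103024/441]
L6 α=1/3: [19718/147, 237368/1323, 292484/1323]
L7 α=5/8: [19169/196, 698213/3528, 72943/441]
rounded: [98, 198, 165]

query (1,2) [L1,L2,L3,L5,L6,L7] — begin 0,0,0
+L1 (α=0) → [0, 0, 0]
+L2 (α=5/6) → [30, 245/3, 75]
+L3 (α=1/5) → [139/5, 307/3, 61]
+L5 (α=3/7) → [3166/35, 3469/21, 976/7]
+L6 (α=2/3) → [7226/105, 8341/63, 834/7]
+L7 (α=1/7) → [15292/245, 21911/147, 6089/49]
= [62, 149, 124]

at x=1,y=0 over L1,L2,L3,L5,L6:
L1 α=4/7: [964/7, 208/7, 696/7]
L2 α=1/3: [869/7, 1130/21, 2540/21]
L3 α=1/3: [640/7, 5473/63, 9280/63]
L5 α=6/7: [8242/49, 96193/441, 103024/441]
L6 α=1/3: [19718/147, 237368/1323, 292484/1323]
= [134, 179, 221]

at x=0,y=2 over L1,L2,L3,L5,L6:
+L1 (α=1/2) → [111/2, 31/2, 22]
+L2 (α=1/8) → [1021/16, 493/16, 307/8]
+L3 (α=2/3) → [1151/16, 5965/48, 3203/24]
+L5 (α=1/2) → [4655/32, 13837/96, 8099/48]
+L6 (α=1/8) → [39945/256, 106171/768, 66869/384]
→ [156, 138, 174]


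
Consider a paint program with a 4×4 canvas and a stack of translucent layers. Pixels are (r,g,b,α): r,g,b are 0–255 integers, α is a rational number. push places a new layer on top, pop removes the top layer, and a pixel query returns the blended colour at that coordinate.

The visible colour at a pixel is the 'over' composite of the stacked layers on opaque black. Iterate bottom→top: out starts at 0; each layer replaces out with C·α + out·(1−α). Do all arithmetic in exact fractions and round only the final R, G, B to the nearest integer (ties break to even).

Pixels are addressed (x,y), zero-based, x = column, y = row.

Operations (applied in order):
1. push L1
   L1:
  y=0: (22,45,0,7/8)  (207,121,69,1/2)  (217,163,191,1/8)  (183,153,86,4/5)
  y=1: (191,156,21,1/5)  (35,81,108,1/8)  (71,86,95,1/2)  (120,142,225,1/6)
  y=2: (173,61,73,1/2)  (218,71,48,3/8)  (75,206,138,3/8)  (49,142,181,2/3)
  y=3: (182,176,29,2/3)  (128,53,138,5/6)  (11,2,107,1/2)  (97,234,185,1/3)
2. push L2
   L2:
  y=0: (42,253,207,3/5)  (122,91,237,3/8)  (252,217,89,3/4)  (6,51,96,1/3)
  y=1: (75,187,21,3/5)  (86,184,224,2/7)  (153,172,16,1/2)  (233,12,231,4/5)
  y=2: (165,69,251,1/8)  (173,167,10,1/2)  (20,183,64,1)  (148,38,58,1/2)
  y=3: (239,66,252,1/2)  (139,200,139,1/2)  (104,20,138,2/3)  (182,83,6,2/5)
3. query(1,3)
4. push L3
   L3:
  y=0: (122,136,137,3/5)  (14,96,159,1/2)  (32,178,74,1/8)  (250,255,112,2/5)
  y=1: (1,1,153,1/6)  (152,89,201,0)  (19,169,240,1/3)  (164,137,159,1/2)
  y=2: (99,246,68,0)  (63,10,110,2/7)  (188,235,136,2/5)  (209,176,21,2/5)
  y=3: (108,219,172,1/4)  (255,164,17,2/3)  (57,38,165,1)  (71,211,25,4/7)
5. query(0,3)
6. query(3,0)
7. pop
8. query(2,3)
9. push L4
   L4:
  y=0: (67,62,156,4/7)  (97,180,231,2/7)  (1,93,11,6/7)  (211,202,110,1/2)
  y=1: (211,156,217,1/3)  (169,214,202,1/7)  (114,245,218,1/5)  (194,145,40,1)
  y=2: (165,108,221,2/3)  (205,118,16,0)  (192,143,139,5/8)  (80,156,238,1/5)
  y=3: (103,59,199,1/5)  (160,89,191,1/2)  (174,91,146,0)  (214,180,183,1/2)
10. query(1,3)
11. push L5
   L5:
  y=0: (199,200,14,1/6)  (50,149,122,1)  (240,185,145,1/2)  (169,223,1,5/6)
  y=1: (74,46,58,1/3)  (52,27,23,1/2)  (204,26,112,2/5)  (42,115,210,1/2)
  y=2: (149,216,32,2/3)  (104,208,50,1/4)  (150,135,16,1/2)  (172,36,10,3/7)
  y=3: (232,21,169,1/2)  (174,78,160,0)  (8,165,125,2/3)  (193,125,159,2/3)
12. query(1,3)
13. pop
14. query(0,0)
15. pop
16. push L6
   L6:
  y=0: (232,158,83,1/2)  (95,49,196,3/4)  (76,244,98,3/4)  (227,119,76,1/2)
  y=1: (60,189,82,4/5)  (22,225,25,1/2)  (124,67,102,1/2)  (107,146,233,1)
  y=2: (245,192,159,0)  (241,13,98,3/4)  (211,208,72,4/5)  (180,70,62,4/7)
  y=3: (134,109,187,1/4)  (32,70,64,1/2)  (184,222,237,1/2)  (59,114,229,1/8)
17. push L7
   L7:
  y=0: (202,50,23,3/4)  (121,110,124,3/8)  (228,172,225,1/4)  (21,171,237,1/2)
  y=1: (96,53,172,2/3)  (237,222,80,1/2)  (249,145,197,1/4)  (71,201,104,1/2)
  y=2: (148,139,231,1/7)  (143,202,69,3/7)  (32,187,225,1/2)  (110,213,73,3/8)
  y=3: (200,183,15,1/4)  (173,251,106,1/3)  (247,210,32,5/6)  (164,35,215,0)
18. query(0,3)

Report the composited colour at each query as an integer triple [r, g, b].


at x=1,y=3 over L1,L2:
after L1 α=5/6: [320/3, 265/6, 115]
after L2 α=1/2: [737/6, 1465/12, 127]
→ [123, 122, 127]

at x=0,y=3 over L1,L2,L3:
+L1 (α=2/3) → [364/3, 352/3, 58/3]
+L2 (α=1/2) → [1081/6, 275/3, 407/3]
+L3 (α=1/4) → [1297/8, 247/2, 579/4]
→ [162, 124, 145]

(3,0) stack=L1,L2,L3; from [0,0,0]:
L1 α=4/5: [732/5, 612/5, 344/5]
L2 α=1/3: [498/5, 493/5, 1168/15]
L3 α=2/5: [3994/25, 4029/25, 2288/25]
= [160, 161, 92]

query (2,3) [L1,L2] — begin 0,0,0
after L1 α=1/2: [11/2, 1, 107/2]
after L2 α=2/3: [427/6, 41/3, 659/6]
= [71, 14, 110]

at x=1,y=3 over L1,L2,L4:
+L1 (α=5/6) → [320/3, 265/6, 115]
+L2 (α=1/2) → [737/6, 1465/12, 127]
+L4 (α=1/2) → [1697/12, 2533/24, 159]
→ [141, 106, 159]

(1,3) stack=L1,L2,L4,L5; from [0,0,0]:
L1 α=5/6: [320/3, 265/6, 115]
L2 α=1/2: [737/6, 1465/12, 127]
L4 α=1/2: [1697/12, 2533/24, 159]
L5 α=0: [1697/12, 2533/24, 159]
rounded: [141, 106, 159]

query (0,0) [L1,L2,L4] — begin 0,0,0
L1 α=7/8: [77/4, 315/8, 0]
L2 α=3/5: [329/10, 3351/20, 621/5]
L4 α=4/7: [3667/70, 15013/140, 4983/35]
= [52, 107, 142]

(0,3) stack=L1,L2,L6,L7; from [0,0,0]:
+L1 (α=2/3) → [364/3, 352/3, 58/3]
+L2 (α=1/2) → [1081/6, 275/3, 407/3]
+L6 (α=1/4) → [1349/8, 96, 297/2]
+L7 (α=1/4) → [5647/32, 471/4, 921/8]
rounded: [176, 118, 115]


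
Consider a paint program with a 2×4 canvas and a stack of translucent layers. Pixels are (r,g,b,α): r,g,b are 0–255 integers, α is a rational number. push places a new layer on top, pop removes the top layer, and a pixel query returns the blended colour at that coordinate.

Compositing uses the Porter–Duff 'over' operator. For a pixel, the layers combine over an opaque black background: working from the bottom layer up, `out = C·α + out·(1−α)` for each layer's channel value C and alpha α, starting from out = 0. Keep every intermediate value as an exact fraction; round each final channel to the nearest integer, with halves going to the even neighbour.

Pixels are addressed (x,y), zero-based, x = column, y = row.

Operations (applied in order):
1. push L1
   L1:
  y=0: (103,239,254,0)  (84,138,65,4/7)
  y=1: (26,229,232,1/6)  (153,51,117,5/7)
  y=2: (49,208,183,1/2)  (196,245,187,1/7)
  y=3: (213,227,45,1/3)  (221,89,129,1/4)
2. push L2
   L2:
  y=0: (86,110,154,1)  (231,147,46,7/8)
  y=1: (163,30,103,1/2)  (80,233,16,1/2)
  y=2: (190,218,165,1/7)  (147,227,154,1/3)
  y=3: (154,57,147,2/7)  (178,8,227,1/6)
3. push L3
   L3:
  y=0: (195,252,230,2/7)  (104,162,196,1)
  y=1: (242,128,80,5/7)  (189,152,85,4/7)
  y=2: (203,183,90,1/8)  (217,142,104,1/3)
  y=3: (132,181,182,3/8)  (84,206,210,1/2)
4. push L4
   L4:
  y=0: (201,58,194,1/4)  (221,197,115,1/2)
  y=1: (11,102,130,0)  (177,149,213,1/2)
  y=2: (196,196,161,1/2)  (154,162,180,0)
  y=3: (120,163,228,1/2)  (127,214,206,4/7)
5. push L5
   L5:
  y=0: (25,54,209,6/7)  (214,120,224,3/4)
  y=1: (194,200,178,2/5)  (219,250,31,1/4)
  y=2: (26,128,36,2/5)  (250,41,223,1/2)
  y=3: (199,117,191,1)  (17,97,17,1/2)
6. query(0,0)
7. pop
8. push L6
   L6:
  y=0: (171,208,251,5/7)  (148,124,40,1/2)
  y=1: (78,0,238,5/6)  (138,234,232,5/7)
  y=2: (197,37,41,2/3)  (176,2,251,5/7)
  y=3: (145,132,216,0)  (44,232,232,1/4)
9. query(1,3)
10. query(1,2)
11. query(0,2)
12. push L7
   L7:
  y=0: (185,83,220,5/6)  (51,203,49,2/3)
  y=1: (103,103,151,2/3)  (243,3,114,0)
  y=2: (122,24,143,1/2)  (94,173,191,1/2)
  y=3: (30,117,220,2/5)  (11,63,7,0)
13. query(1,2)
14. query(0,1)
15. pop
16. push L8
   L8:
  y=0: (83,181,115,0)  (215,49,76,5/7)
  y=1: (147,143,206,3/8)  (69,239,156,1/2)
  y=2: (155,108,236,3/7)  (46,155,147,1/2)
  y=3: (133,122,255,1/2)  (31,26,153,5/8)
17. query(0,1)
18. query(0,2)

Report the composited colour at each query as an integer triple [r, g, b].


(0,0) stack=L1,L2,L3,L4,L5; from [0,0,0]:
after L1 α=0: [0, 0, 0]
after L2 α=1: [86, 110, 154]
after L3 α=2/7: [820/7, 1054/7, 1230/7]
after L4 α=1/4: [3867/28, 892/7, 1262/7]
after L5 α=6/7: [8067/196, 3160/49, 10040/49]
rounded: [41, 64, 205]

(1,3) stack=L1,L2,L3,L4,L6; from [0,0,0]:
+L1 (α=1/4) → [221/4, 89/4, 129/4]
+L2 (α=1/6) → [1817/24, 159/8, 1553/24]
+L3 (α=1/2) → [3833/48, 1807/16, 6593/48]
+L4 (α=4/7) → [11961/112, 2731/16, 19777/112]
+L6 (α=1/4) → [40811/448, 11905/64, 85315/448]
→ [91, 186, 190]

at x=1,y=2 over L1,L2,L3,L4,L6:
after L1 α=1/7: [28, 35, 187/7]
after L2 α=1/3: [203/3, 99, 484/7]
after L3 α=1/3: [1057/9, 340/3, 1696/21]
after L4 α=0: [1057/9, 340/3, 1696/21]
after L6 α=5/7: [10034/63, 710/21, 29747/147]
rounded: [159, 34, 202]

(0,2) stack=L1,L2,L3,L4,L6; from [0,0,0]:
after L1 α=1/2: [49/2, 104, 183/2]
after L2 α=1/7: [337/7, 842/7, 102]
after L3 α=1/8: [135/2, 1025/8, 201/2]
after L4 α=1/2: [527/4, 2593/16, 523/4]
after L6 α=2/3: [701/4, 1259/16, 851/12]
→ [175, 79, 71]

at x=1,y=2 over L1,L2,L3,L4,L6,L7:
+L1 (α=1/7) → [28, 35, 187/7]
+L2 (α=1/3) → [203/3, 99, 484/7]
+L3 (α=1/3) → [1057/9, 340/3, 1696/21]
+L4 (α=0) → [1057/9, 340/3, 1696/21]
+L6 (α=5/7) → [10034/63, 710/21, 29747/147]
+L7 (α=1/2) → [7978/63, 4343/42, 28912/147]
rounded: [127, 103, 197]

query (0,1) [L1,L2,L3,L4,L6,L7] — begin 0,0,0
+L1 (α=1/6) → [13/3, 229/6, 116/3]
+L2 (α=1/2) → [251/3, 409/12, 425/6]
+L3 (α=5/7) → [4132/21, 607/6, 1625/21]
+L4 (α=0) → [4132/21, 607/6, 1625/21]
+L6 (α=5/6) → [6161/63, 607/36, 26615/126]
+L7 (α=2/3) → [19139/189, 8023/108, 64667/378]
→ [101, 74, 171]

(0,1) stack=L1,L2,L3,L4,L6,L8; from [0,0,0]:
after L1 α=1/6: [13/3, 229/6, 116/3]
after L2 α=1/2: [251/3, 409/12, 425/6]
after L3 α=5/7: [4132/21, 607/6, 1625/21]
after L4 α=0: [4132/21, 607/6, 1625/21]
after L6 α=5/6: [6161/63, 607/36, 26615/126]
after L8 α=3/8: [14647/126, 18479/288, 210943/1008]
= [116, 64, 209]

query (0,2) [L1,L2,L3,L4,L6,L8] — begin 0,0,0
after L1 α=1/2: [49/2, 104, 183/2]
after L2 α=1/7: [337/7, 842/7, 102]
after L3 α=1/8: [135/2, 1025/8, 201/2]
after L4 α=1/2: [527/4, 2593/16, 523/4]
after L6 α=2/3: [701/4, 1259/16, 851/12]
after L8 α=3/7: [1166/7, 365/4, 425/3]
→ [167, 91, 142]


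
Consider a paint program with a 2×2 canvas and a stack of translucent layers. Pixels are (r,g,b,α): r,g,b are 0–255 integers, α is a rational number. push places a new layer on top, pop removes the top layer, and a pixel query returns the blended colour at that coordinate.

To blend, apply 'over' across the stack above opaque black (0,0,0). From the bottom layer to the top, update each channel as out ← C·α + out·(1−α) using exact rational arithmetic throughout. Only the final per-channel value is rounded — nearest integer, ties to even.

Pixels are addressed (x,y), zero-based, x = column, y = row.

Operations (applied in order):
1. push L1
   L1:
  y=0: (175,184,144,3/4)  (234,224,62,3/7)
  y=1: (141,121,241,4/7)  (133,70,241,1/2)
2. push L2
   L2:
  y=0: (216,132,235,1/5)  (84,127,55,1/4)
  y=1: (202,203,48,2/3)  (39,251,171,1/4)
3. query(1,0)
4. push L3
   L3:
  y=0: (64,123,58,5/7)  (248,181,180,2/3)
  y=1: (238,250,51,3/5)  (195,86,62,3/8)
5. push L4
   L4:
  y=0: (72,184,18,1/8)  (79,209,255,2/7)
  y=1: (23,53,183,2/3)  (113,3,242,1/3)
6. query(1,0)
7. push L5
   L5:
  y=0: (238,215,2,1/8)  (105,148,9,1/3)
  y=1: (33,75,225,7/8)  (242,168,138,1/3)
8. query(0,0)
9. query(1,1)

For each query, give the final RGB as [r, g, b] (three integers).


at x=1,y=0 over L1,L2:
+L1 (α=3/7) → [702/7, 96, 186/7]
+L2 (α=1/4) → [1347/14, 415/4, 943/28]
= [96, 104, 34]

at x=1,y=0 over L1,L2,L3,L4:
+L1 (α=3/7) → [702/7, 96, 186/7]
+L2 (α=1/4) → [1347/14, 415/4, 943/28]
+L3 (α=2/3) → [8291/42, 621/4, 11023/84]
+L4 (α=2/7) → [48091/294, 4777/28, 97955/588]
→ [164, 171, 167]

(0,0) stack=L1,L2,L3,L4,L5; from [0,0,0]:
L1 α=3/4: [525/4, 138, 108]
L2 α=1/5: [741/5, 684/5, 667/5]
L3 α=5/7: [3082/35, 4443/35, 2784/35]
L4 α=1/8: [1721/20, 5363/40, 1437/20]
L5 α=1/8: [16807/160, 46141/320, 10099/160]
rounded: [105, 144, 63]

(1,1) stack=L1,L2,L3,L4,L5; from [0,0,0]:
+L1 (α=1/2) → [133/2, 35, 241/2]
+L2 (α=1/4) → [477/8, 89, 1065/8]
+L3 (α=3/8) → [7065/64, 703/8, 6813/64]
+L4 (α=1/3) → [10681/96, 715/12, 14557/96]
+L5 (α=1/3) → [22297/144, 1723/18, 21181/144]
rounded: [155, 96, 147]
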